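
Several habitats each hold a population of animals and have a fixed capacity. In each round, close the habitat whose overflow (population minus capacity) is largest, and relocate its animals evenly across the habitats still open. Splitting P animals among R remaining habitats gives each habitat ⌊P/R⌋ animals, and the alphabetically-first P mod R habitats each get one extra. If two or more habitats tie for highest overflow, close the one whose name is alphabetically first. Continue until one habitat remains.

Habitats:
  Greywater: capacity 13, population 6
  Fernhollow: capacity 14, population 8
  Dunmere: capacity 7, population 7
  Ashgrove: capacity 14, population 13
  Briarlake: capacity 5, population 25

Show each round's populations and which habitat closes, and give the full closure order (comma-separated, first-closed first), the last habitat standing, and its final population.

Closure order: Briarlake, Ashgrove, Dunmere, Fernhollow
Last habitat: Greywater with 59 animals

Round 1: Ashgrove=13 Briarlake=25 Dunmere=7 Fernhollow=8 Greywater=6 → close Briarlake (overflow 20)
  25÷4 = 6 each, +1 to first 1
Round 2: Ashgrove=20 Dunmere=13 Fernhollow=14 Greywater=12 → close Ashgrove (overflow 6)
  20÷3 = 6 each, +1 to first 2
Round 3: Dunmere=20 Fernhollow=21 Greywater=18 → close Dunmere (overflow 13)
  20÷2 = 10 each, +1 to first 0
Round 4: Fernhollow=31 Greywater=28 → close Fernhollow (overflow 17)
  31÷1 = 31 each, +1 to first 0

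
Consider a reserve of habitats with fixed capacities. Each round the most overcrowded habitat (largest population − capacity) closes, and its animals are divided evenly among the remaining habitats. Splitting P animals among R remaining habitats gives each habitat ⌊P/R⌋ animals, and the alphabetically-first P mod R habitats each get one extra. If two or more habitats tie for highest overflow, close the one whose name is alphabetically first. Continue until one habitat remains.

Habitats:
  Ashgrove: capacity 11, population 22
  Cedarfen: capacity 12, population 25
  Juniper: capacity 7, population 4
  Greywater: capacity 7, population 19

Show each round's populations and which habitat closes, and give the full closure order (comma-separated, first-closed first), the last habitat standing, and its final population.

Round 1: Ashgrove=22 Cedarfen=25 Greywater=19 Juniper=4 → close Cedarfen (overflow 13)
  25÷3 = 8 each, +1 to first 1
Round 2: Ashgrove=31 Greywater=27 Juniper=12 → close Ashgrove (overflow 20)
  31÷2 = 15 each, +1 to first 1
Round 3: Greywater=43 Juniper=27 → close Greywater (overflow 36)
  43÷1 = 43 each, +1 to first 0

Closure order: Cedarfen, Ashgrove, Greywater
Last habitat: Juniper with 70 animals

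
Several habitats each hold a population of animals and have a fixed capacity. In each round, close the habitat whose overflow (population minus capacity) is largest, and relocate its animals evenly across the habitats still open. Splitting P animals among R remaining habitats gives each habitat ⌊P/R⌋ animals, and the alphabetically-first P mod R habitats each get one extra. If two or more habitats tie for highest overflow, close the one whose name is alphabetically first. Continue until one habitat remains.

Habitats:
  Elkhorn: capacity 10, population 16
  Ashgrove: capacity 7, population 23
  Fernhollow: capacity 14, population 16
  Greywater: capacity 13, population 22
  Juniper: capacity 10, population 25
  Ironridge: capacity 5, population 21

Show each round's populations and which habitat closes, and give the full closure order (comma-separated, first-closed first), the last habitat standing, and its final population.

Round 1: Ashgrove=23 Elkhorn=16 Fernhollow=16 Greywater=22 Ironridge=21 Juniper=25 → close Ashgrove (overflow 16)
  23÷5 = 4 each, +1 to first 3
Round 2: Elkhorn=21 Fernhollow=21 Greywater=27 Ironridge=25 Juniper=29 → close Ironridge (overflow 20)
  25÷4 = 6 each, +1 to first 1
Round 3: Elkhorn=28 Fernhollow=27 Greywater=33 Juniper=35 → close Juniper (overflow 25)
  35÷3 = 11 each, +1 to first 2
Round 4: Elkhorn=40 Fernhollow=39 Greywater=44 → close Greywater (overflow 31)
  44÷2 = 22 each, +1 to first 0
Round 5: Elkhorn=62 Fernhollow=61 → close Elkhorn (overflow 52)
  62÷1 = 62 each, +1 to first 0

Closure order: Ashgrove, Ironridge, Juniper, Greywater, Elkhorn
Last habitat: Fernhollow with 123 animals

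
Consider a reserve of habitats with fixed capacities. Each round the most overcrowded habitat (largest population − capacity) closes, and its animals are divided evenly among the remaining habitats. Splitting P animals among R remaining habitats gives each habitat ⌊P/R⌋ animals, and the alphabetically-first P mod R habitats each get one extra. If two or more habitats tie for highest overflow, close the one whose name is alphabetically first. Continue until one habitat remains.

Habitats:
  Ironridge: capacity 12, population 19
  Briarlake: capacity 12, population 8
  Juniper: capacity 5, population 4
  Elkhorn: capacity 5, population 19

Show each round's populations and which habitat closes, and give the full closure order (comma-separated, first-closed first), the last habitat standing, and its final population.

Closure order: Elkhorn, Ironridge, Juniper
Last habitat: Briarlake with 50 animals

Round 1: Briarlake=8 Elkhorn=19 Ironridge=19 Juniper=4 → close Elkhorn (overflow 14)
  19÷3 = 6 each, +1 to first 1
Round 2: Briarlake=15 Ironridge=25 Juniper=10 → close Ironridge (overflow 13)
  25÷2 = 12 each, +1 to first 1
Round 3: Briarlake=28 Juniper=22 → close Juniper (overflow 17)
  22÷1 = 22 each, +1 to first 0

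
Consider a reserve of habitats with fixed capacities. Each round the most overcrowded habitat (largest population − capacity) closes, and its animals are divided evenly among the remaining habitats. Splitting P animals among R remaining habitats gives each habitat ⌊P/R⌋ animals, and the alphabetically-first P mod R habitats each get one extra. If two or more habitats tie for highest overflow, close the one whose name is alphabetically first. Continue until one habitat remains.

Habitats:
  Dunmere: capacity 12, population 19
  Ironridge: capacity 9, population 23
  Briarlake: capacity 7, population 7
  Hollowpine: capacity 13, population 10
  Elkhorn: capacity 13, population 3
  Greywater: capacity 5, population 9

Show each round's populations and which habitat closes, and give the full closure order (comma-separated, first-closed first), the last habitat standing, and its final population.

Closure order: Ironridge, Dunmere, Greywater, Briarlake, Hollowpine
Last habitat: Elkhorn with 71 animals

Round 1: Briarlake=7 Dunmere=19 Elkhorn=3 Greywater=9 Hollowpine=10 Ironridge=23 → close Ironridge (overflow 14)
  23÷5 = 4 each, +1 to first 3
Round 2: Briarlake=12 Dunmere=24 Elkhorn=8 Greywater=13 Hollowpine=14 → close Dunmere (overflow 12)
  24÷4 = 6 each, +1 to first 0
Round 3: Briarlake=18 Elkhorn=14 Greywater=19 Hollowpine=20 → close Greywater (overflow 14)
  19÷3 = 6 each, +1 to first 1
Round 4: Briarlake=25 Elkhorn=20 Hollowpine=26 → close Briarlake (overflow 18)
  25÷2 = 12 each, +1 to first 1
Round 5: Elkhorn=33 Hollowpine=38 → close Hollowpine (overflow 25)
  38÷1 = 38 each, +1 to first 0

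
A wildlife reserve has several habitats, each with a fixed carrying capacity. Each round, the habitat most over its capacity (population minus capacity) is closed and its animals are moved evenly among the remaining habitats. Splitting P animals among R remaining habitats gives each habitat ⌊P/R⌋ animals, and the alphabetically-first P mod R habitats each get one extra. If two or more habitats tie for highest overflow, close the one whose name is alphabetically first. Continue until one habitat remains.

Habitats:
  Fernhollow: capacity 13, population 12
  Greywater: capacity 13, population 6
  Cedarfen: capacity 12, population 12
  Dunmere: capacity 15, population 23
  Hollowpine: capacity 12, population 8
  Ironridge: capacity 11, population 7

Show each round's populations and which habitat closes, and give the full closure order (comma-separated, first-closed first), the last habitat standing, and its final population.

Closure order: Dunmere, Cedarfen, Fernhollow, Hollowpine, Greywater
Last habitat: Ironridge with 68 animals

Round 1: Cedarfen=12 Dunmere=23 Fernhollow=12 Greywater=6 Hollowpine=8 Ironridge=7 → close Dunmere (overflow 8)
  23÷5 = 4 each, +1 to first 3
Round 2: Cedarfen=17 Fernhollow=17 Greywater=11 Hollowpine=12 Ironridge=11 → close Cedarfen (overflow 5)
  17÷4 = 4 each, +1 to first 1
Round 3: Fernhollow=22 Greywater=15 Hollowpine=16 Ironridge=15 → close Fernhollow (overflow 9)
  22÷3 = 7 each, +1 to first 1
Round 4: Greywater=23 Hollowpine=23 Ironridge=22 → close Hollowpine (overflow 11)
  23÷2 = 11 each, +1 to first 1
Round 5: Greywater=35 Ironridge=33 → close Greywater (overflow 22)
  35÷1 = 35 each, +1 to first 0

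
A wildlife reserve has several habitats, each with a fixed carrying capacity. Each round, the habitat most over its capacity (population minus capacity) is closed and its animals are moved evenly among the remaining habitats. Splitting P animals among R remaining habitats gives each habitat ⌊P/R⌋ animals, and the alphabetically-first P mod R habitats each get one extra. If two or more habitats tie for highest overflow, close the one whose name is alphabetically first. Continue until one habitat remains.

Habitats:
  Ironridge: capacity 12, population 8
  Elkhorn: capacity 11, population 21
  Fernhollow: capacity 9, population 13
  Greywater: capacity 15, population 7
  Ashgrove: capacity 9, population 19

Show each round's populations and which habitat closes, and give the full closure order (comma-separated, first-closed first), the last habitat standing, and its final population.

Round 1: Ashgrove=19 Elkhorn=21 Fernhollow=13 Greywater=7 Ironridge=8 → close Ashgrove (overflow 10)
  19÷4 = 4 each, +1 to first 3
Round 2: Elkhorn=26 Fernhollow=18 Greywater=12 Ironridge=12 → close Elkhorn (overflow 15)
  26÷3 = 8 each, +1 to first 2
Round 3: Fernhollow=27 Greywater=21 Ironridge=20 → close Fernhollow (overflow 18)
  27÷2 = 13 each, +1 to first 1
Round 4: Greywater=35 Ironridge=33 → close Ironridge (overflow 21)
  33÷1 = 33 each, +1 to first 0

Closure order: Ashgrove, Elkhorn, Fernhollow, Ironridge
Last habitat: Greywater with 68 animals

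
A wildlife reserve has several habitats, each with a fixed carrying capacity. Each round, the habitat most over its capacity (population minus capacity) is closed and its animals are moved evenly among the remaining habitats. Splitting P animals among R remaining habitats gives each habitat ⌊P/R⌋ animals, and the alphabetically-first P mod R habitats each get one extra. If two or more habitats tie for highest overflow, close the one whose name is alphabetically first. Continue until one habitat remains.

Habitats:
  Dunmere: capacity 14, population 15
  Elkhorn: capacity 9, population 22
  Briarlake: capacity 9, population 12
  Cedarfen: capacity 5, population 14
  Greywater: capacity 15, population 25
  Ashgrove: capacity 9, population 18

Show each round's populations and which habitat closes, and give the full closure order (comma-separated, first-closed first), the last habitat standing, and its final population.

Closure order: Elkhorn, Ashgrove, Cedarfen, Greywater, Briarlake
Last habitat: Dunmere with 106 animals

Round 1: Ashgrove=18 Briarlake=12 Cedarfen=14 Dunmere=15 Elkhorn=22 Greywater=25 → close Elkhorn (overflow 13)
  22÷5 = 4 each, +1 to first 2
Round 2: Ashgrove=23 Briarlake=17 Cedarfen=18 Dunmere=19 Greywater=29 → close Ashgrove (overflow 14)
  23÷4 = 5 each, +1 to first 3
Round 3: Briarlake=23 Cedarfen=24 Dunmere=25 Greywater=34 → close Cedarfen (overflow 19)
  24÷3 = 8 each, +1 to first 0
Round 4: Briarlake=31 Dunmere=33 Greywater=42 → close Greywater (overflow 27)
  42÷2 = 21 each, +1 to first 0
Round 5: Briarlake=52 Dunmere=54 → close Briarlake (overflow 43)
  52÷1 = 52 each, +1 to first 0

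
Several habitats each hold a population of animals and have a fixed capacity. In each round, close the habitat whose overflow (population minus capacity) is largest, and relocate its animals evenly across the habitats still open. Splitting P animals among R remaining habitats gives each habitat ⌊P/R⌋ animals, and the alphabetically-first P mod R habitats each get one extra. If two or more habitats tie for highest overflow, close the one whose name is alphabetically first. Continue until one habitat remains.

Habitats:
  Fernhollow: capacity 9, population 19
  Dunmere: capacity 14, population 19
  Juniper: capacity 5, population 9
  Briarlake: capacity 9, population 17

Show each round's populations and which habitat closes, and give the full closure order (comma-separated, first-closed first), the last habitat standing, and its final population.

Closure order: Fernhollow, Briarlake, Dunmere
Last habitat: Juniper with 64 animals

Round 1: Briarlake=17 Dunmere=19 Fernhollow=19 Juniper=9 → close Fernhollow (overflow 10)
  19÷3 = 6 each, +1 to first 1
Round 2: Briarlake=24 Dunmere=25 Juniper=15 → close Briarlake (overflow 15)
  24÷2 = 12 each, +1 to first 0
Round 3: Dunmere=37 Juniper=27 → close Dunmere (overflow 23)
  37÷1 = 37 each, +1 to first 0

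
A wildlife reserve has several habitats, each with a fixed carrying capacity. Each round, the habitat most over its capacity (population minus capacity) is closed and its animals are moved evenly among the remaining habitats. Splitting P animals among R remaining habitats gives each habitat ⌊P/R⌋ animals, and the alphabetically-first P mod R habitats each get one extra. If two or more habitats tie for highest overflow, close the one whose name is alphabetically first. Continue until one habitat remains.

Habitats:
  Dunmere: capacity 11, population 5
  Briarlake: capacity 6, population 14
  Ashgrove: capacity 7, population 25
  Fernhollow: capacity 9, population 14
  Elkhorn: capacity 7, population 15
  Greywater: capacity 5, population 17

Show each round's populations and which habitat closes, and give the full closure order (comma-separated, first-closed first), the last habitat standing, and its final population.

Round 1: Ashgrove=25 Briarlake=14 Dunmere=5 Elkhorn=15 Fernhollow=14 Greywater=17 → close Ashgrove (overflow 18)
  25÷5 = 5 each, +1 to first 0
Round 2: Briarlake=19 Dunmere=10 Elkhorn=20 Fernhollow=19 Greywater=22 → close Greywater (overflow 17)
  22÷4 = 5 each, +1 to first 2
Round 3: Briarlake=25 Dunmere=16 Elkhorn=25 Fernhollow=24 → close Briarlake (overflow 19)
  25÷3 = 8 each, +1 to first 1
Round 4: Dunmere=25 Elkhorn=33 Fernhollow=32 → close Elkhorn (overflow 26)
  33÷2 = 16 each, +1 to first 1
Round 5: Dunmere=42 Fernhollow=48 → close Fernhollow (overflow 39)
  48÷1 = 48 each, +1 to first 0

Closure order: Ashgrove, Greywater, Briarlake, Elkhorn, Fernhollow
Last habitat: Dunmere with 90 animals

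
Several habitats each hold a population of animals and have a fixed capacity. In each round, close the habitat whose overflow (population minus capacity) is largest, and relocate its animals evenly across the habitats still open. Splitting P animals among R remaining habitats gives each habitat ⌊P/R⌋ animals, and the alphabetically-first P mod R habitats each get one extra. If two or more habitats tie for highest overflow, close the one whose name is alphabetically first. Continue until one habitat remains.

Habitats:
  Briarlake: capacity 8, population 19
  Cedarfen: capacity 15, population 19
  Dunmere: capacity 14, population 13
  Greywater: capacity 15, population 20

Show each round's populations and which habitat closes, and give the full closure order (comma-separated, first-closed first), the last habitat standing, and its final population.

Closure order: Briarlake, Cedarfen, Greywater
Last habitat: Dunmere with 71 animals

Round 1: Briarlake=19 Cedarfen=19 Dunmere=13 Greywater=20 → close Briarlake (overflow 11)
  19÷3 = 6 each, +1 to first 1
Round 2: Cedarfen=26 Dunmere=19 Greywater=26 → close Cedarfen (overflow 11)
  26÷2 = 13 each, +1 to first 0
Round 3: Dunmere=32 Greywater=39 → close Greywater (overflow 24)
  39÷1 = 39 each, +1 to first 0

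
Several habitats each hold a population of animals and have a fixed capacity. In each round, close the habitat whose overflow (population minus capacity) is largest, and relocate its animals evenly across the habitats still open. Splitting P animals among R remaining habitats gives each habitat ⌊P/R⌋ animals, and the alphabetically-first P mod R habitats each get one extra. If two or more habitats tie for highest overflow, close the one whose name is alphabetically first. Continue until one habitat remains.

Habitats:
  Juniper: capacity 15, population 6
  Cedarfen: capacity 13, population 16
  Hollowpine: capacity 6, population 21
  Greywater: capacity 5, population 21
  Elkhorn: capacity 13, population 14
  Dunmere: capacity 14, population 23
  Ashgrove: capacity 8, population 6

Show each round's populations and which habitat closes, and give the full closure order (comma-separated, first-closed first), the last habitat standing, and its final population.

Closure order: Greywater, Hollowpine, Dunmere, Cedarfen, Elkhorn, Ashgrove
Last habitat: Juniper with 107 animals

Round 1: Ashgrove=6 Cedarfen=16 Dunmere=23 Elkhorn=14 Greywater=21 Hollowpine=21 Juniper=6 → close Greywater (overflow 16)
  21÷6 = 3 each, +1 to first 3
Round 2: Ashgrove=10 Cedarfen=20 Dunmere=27 Elkhorn=17 Hollowpine=24 Juniper=9 → close Hollowpine (overflow 18)
  24÷5 = 4 each, +1 to first 4
Round 3: Ashgrove=15 Cedarfen=25 Dunmere=32 Elkhorn=22 Juniper=13 → close Dunmere (overflow 18)
  32÷4 = 8 each, +1 to first 0
Round 4: Ashgrove=23 Cedarfen=33 Elkhorn=30 Juniper=21 → close Cedarfen (overflow 20)
  33÷3 = 11 each, +1 to first 0
Round 5: Ashgrove=34 Elkhorn=41 Juniper=32 → close Elkhorn (overflow 28)
  41÷2 = 20 each, +1 to first 1
Round 6: Ashgrove=55 Juniper=52 → close Ashgrove (overflow 47)
  55÷1 = 55 each, +1 to first 0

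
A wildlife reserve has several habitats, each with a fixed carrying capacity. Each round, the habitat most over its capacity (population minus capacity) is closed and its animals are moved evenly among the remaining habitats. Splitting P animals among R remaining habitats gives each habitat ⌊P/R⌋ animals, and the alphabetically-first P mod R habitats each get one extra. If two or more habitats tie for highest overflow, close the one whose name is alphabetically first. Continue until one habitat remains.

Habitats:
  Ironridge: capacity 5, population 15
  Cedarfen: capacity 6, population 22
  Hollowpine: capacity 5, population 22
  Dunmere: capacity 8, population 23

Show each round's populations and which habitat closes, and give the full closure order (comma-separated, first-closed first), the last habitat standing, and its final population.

Closure order: Hollowpine, Cedarfen, Dunmere
Last habitat: Ironridge with 82 animals

Round 1: Cedarfen=22 Dunmere=23 Hollowpine=22 Ironridge=15 → close Hollowpine (overflow 17)
  22÷3 = 7 each, +1 to first 1
Round 2: Cedarfen=30 Dunmere=30 Ironridge=22 → close Cedarfen (overflow 24)
  30÷2 = 15 each, +1 to first 0
Round 3: Dunmere=45 Ironridge=37 → close Dunmere (overflow 37)
  45÷1 = 45 each, +1 to first 0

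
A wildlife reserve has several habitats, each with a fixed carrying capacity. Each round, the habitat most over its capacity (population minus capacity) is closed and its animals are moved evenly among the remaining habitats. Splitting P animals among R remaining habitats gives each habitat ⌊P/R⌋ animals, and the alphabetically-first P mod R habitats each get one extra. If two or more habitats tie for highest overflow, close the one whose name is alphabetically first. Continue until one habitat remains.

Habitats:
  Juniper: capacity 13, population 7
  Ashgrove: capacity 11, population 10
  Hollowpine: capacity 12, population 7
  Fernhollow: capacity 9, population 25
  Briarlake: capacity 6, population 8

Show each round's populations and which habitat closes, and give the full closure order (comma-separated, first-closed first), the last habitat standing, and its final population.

Round 1: Ashgrove=10 Briarlake=8 Fernhollow=25 Hollowpine=7 Juniper=7 → close Fernhollow (overflow 16)
  25÷4 = 6 each, +1 to first 1
Round 2: Ashgrove=17 Briarlake=14 Hollowpine=13 Juniper=13 → close Briarlake (overflow 8)
  14÷3 = 4 each, +1 to first 2
Round 3: Ashgrove=22 Hollowpine=18 Juniper=17 → close Ashgrove (overflow 11)
  22÷2 = 11 each, +1 to first 0
Round 4: Hollowpine=29 Juniper=28 → close Hollowpine (overflow 17)
  29÷1 = 29 each, +1 to first 0

Closure order: Fernhollow, Briarlake, Ashgrove, Hollowpine
Last habitat: Juniper with 57 animals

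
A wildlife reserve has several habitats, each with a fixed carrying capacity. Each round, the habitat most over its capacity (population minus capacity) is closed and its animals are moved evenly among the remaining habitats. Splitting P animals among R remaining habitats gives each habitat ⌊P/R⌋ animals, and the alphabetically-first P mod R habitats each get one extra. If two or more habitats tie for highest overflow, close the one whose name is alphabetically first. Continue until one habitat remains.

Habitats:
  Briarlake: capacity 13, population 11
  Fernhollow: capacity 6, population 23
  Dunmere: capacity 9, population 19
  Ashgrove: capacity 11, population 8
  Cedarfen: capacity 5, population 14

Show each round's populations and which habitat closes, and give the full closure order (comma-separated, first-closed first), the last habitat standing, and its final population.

Closure order: Fernhollow, Cedarfen, Dunmere, Briarlake
Last habitat: Ashgrove with 75 animals

Round 1: Ashgrove=8 Briarlake=11 Cedarfen=14 Dunmere=19 Fernhollow=23 → close Fernhollow (overflow 17)
  23÷4 = 5 each, +1 to first 3
Round 2: Ashgrove=14 Briarlake=17 Cedarfen=20 Dunmere=24 → close Cedarfen (overflow 15)
  20÷3 = 6 each, +1 to first 2
Round 3: Ashgrove=21 Briarlake=24 Dunmere=30 → close Dunmere (overflow 21)
  30÷2 = 15 each, +1 to first 0
Round 4: Ashgrove=36 Briarlake=39 → close Briarlake (overflow 26)
  39÷1 = 39 each, +1 to first 0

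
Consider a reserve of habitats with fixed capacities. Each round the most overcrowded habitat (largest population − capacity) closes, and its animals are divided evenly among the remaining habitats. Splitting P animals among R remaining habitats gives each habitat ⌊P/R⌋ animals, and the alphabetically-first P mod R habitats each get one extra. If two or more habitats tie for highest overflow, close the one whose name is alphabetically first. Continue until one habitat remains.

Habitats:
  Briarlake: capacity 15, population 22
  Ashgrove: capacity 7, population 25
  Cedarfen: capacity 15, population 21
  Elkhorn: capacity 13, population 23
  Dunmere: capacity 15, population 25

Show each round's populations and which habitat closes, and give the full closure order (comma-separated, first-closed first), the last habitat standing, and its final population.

Round 1: Ashgrove=25 Briarlake=22 Cedarfen=21 Dunmere=25 Elkhorn=23 → close Ashgrove (overflow 18)
  25÷4 = 6 each, +1 to first 1
Round 2: Briarlake=29 Cedarfen=27 Dunmere=31 Elkhorn=29 → close Dunmere (overflow 16)
  31÷3 = 10 each, +1 to first 1
Round 3: Briarlake=40 Cedarfen=37 Elkhorn=39 → close Elkhorn (overflow 26)
  39÷2 = 19 each, +1 to first 1
Round 4: Briarlake=60 Cedarfen=56 → close Briarlake (overflow 45)
  60÷1 = 60 each, +1 to first 0

Closure order: Ashgrove, Dunmere, Elkhorn, Briarlake
Last habitat: Cedarfen with 116 animals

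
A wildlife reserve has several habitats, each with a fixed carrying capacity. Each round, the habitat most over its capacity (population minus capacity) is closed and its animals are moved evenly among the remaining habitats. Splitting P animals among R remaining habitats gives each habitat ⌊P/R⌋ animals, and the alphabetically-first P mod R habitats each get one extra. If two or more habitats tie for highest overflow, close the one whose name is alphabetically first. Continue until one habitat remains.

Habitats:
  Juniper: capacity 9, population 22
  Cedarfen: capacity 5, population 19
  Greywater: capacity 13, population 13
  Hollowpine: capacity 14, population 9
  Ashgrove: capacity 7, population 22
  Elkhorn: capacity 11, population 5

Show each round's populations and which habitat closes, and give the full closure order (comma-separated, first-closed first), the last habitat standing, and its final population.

Closure order: Ashgrove, Cedarfen, Juniper, Greywater, Elkhorn
Last habitat: Hollowpine with 90 animals

Round 1: Ashgrove=22 Cedarfen=19 Elkhorn=5 Greywater=13 Hollowpine=9 Juniper=22 → close Ashgrove (overflow 15)
  22÷5 = 4 each, +1 to first 2
Round 2: Cedarfen=24 Elkhorn=10 Greywater=17 Hollowpine=13 Juniper=26 → close Cedarfen (overflow 19)
  24÷4 = 6 each, +1 to first 0
Round 3: Elkhorn=16 Greywater=23 Hollowpine=19 Juniper=32 → close Juniper (overflow 23)
  32÷3 = 10 each, +1 to first 2
Round 4: Elkhorn=27 Greywater=34 Hollowpine=29 → close Greywater (overflow 21)
  34÷2 = 17 each, +1 to first 0
Round 5: Elkhorn=44 Hollowpine=46 → close Elkhorn (overflow 33)
  44÷1 = 44 each, +1 to first 0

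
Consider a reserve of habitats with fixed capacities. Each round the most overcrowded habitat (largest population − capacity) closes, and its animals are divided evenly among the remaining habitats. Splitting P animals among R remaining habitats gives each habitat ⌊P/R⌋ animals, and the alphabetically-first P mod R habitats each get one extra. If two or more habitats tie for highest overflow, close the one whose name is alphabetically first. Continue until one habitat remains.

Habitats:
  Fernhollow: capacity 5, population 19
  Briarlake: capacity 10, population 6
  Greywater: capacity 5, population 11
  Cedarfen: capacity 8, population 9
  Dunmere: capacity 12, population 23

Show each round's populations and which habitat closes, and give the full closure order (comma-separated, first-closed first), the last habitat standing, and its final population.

Round 1: Briarlake=6 Cedarfen=9 Dunmere=23 Fernhollow=19 Greywater=11 → close Fernhollow (overflow 14)
  19÷4 = 4 each, +1 to first 3
Round 2: Briarlake=11 Cedarfen=14 Dunmere=28 Greywater=15 → close Dunmere (overflow 16)
  28÷3 = 9 each, +1 to first 1
Round 3: Briarlake=21 Cedarfen=23 Greywater=24 → close Greywater (overflow 19)
  24÷2 = 12 each, +1 to first 0
Round 4: Briarlake=33 Cedarfen=35 → close Cedarfen (overflow 27)
  35÷1 = 35 each, +1 to first 0

Closure order: Fernhollow, Dunmere, Greywater, Cedarfen
Last habitat: Briarlake with 68 animals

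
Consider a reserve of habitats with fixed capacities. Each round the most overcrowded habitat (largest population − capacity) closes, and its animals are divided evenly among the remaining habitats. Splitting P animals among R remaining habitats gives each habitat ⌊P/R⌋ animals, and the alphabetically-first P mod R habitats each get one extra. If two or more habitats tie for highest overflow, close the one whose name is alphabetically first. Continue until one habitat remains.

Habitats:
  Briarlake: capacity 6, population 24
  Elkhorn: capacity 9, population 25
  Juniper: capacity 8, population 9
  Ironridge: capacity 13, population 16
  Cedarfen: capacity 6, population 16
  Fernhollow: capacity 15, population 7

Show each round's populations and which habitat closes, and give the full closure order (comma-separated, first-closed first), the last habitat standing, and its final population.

Round 1: Briarlake=24 Cedarfen=16 Elkhorn=25 Fernhollow=7 Ironridge=16 Juniper=9 → close Briarlake (overflow 18)
  24÷5 = 4 each, +1 to first 4
Round 2: Cedarfen=21 Elkhorn=30 Fernhollow=12 Ironridge=21 Juniper=13 → close Elkhorn (overflow 21)
  30÷4 = 7 each, +1 to first 2
Round 3: Cedarfen=29 Fernhollow=20 Ironridge=28 Juniper=20 → close Cedarfen (overflow 23)
  29÷3 = 9 each, +1 to first 2
Round 4: Fernhollow=30 Ironridge=38 Juniper=29 → close Ironridge (overflow 25)
  38÷2 = 19 each, +1 to first 0
Round 5: Fernhollow=49 Juniper=48 → close Juniper (overflow 40)
  48÷1 = 48 each, +1 to first 0

Closure order: Briarlake, Elkhorn, Cedarfen, Ironridge, Juniper
Last habitat: Fernhollow with 97 animals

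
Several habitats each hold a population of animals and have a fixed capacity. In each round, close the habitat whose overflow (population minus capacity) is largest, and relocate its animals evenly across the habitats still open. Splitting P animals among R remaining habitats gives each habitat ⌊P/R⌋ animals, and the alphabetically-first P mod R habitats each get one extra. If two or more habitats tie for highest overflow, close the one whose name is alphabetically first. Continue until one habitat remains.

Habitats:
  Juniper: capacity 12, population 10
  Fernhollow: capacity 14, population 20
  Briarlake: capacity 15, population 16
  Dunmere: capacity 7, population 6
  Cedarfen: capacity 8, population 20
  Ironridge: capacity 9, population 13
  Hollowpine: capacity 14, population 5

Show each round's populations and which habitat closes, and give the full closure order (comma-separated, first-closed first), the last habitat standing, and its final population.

Round 1: Briarlake=16 Cedarfen=20 Dunmere=6 Fernhollow=20 Hollowpine=5 Ironridge=13 Juniper=10 → close Cedarfen (overflow 12)
  20÷6 = 3 each, +1 to first 2
Round 2: Briarlake=20 Dunmere=10 Fernhollow=23 Hollowpine=8 Ironridge=16 Juniper=13 → close Fernhollow (overflow 9)
  23÷5 = 4 each, +1 to first 3
Round 3: Briarlake=25 Dunmere=15 Hollowpine=13 Ironridge=20 Juniper=17 → close Ironridge (overflow 11)
  20÷4 = 5 each, +1 to first 0
Round 4: Briarlake=30 Dunmere=20 Hollowpine=18 Juniper=22 → close Briarlake (overflow 15)
  30÷3 = 10 each, +1 to first 0
Round 5: Dunmere=30 Hollowpine=28 Juniper=32 → close Dunmere (overflow 23)
  30÷2 = 15 each, +1 to first 0
Round 6: Hollowpine=43 Juniper=47 → close Juniper (overflow 35)
  47÷1 = 47 each, +1 to first 0

Closure order: Cedarfen, Fernhollow, Ironridge, Briarlake, Dunmere, Juniper
Last habitat: Hollowpine with 90 animals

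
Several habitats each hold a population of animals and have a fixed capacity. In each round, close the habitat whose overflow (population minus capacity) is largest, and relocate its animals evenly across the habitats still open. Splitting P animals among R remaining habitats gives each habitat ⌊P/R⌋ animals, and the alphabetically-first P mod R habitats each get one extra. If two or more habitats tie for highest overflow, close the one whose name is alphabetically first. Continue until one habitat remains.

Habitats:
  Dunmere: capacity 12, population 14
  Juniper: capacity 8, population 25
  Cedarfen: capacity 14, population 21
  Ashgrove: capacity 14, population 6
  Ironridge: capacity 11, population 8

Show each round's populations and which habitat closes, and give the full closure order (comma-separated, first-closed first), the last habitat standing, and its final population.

Closure order: Juniper, Cedarfen, Dunmere, Ironridge
Last habitat: Ashgrove with 74 animals

Round 1: Ashgrove=6 Cedarfen=21 Dunmere=14 Ironridge=8 Juniper=25 → close Juniper (overflow 17)
  25÷4 = 6 each, +1 to first 1
Round 2: Ashgrove=13 Cedarfen=27 Dunmere=20 Ironridge=14 → close Cedarfen (overflow 13)
  27÷3 = 9 each, +1 to first 0
Round 3: Ashgrove=22 Dunmere=29 Ironridge=23 → close Dunmere (overflow 17)
  29÷2 = 14 each, +1 to first 1
Round 4: Ashgrove=37 Ironridge=37 → close Ironridge (overflow 26)
  37÷1 = 37 each, +1 to first 0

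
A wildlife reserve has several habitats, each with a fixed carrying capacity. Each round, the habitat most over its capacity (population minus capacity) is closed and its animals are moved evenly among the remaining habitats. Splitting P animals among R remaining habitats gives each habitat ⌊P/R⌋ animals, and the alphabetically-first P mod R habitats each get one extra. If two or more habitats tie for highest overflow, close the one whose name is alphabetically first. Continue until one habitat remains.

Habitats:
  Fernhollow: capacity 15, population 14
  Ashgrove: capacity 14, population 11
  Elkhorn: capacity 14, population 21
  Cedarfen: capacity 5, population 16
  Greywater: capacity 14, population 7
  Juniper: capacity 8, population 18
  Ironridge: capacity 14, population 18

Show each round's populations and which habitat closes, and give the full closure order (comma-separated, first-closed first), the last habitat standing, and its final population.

Closure order: Cedarfen, Juniper, Elkhorn, Ironridge, Fernhollow, Ashgrove
Last habitat: Greywater with 105 animals

Round 1: Ashgrove=11 Cedarfen=16 Elkhorn=21 Fernhollow=14 Greywater=7 Ironridge=18 Juniper=18 → close Cedarfen (overflow 11)
  16÷6 = 2 each, +1 to first 4
Round 2: Ashgrove=14 Elkhorn=24 Fernhollow=17 Greywater=10 Ironridge=20 Juniper=20 → close Juniper (overflow 12)
  20÷5 = 4 each, +1 to first 0
Round 3: Ashgrove=18 Elkhorn=28 Fernhollow=21 Greywater=14 Ironridge=24 → close Elkhorn (overflow 14)
  28÷4 = 7 each, +1 to first 0
Round 4: Ashgrove=25 Fernhollow=28 Greywater=21 Ironridge=31 → close Ironridge (overflow 17)
  31÷3 = 10 each, +1 to first 1
Round 5: Ashgrove=36 Fernhollow=38 Greywater=31 → close Fernhollow (overflow 23)
  38÷2 = 19 each, +1 to first 0
Round 6: Ashgrove=55 Greywater=50 → close Ashgrove (overflow 41)
  55÷1 = 55 each, +1 to first 0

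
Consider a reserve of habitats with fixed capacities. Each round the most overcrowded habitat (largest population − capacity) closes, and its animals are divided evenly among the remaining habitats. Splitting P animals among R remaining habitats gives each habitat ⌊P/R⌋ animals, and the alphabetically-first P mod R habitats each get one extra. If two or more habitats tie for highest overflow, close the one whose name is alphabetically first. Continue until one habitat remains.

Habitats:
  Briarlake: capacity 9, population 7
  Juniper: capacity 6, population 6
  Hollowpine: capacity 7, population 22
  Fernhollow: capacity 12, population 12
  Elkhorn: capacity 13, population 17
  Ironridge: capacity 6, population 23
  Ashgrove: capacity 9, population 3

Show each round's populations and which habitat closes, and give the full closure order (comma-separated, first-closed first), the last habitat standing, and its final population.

Round 1: Ashgrove=3 Briarlake=7 Elkhorn=17 Fernhollow=12 Hollowpine=22 Ironridge=23 Juniper=6 → close Ironridge (overflow 17)
  23÷6 = 3 each, +1 to first 5
Round 2: Ashgrove=7 Briarlake=11 Elkhorn=21 Fernhollow=16 Hollowpine=26 Juniper=9 → close Hollowpine (overflow 19)
  26÷5 = 5 each, +1 to first 1
Round 3: Ashgrove=13 Briarlake=16 Elkhorn=26 Fernhollow=21 Juniper=14 → close Elkhorn (overflow 13)
  26÷4 = 6 each, +1 to first 2
Round 4: Ashgrove=20 Briarlake=23 Fernhollow=27 Juniper=20 → close Fernhollow (overflow 15)
  27÷3 = 9 each, +1 to first 0
Round 5: Ashgrove=29 Briarlake=32 Juniper=29 → close Briarlake (overflow 23)
  32÷2 = 16 each, +1 to first 0
Round 6: Ashgrove=45 Juniper=45 → close Juniper (overflow 39)
  45÷1 = 45 each, +1 to first 0

Closure order: Ironridge, Hollowpine, Elkhorn, Fernhollow, Briarlake, Juniper
Last habitat: Ashgrove with 90 animals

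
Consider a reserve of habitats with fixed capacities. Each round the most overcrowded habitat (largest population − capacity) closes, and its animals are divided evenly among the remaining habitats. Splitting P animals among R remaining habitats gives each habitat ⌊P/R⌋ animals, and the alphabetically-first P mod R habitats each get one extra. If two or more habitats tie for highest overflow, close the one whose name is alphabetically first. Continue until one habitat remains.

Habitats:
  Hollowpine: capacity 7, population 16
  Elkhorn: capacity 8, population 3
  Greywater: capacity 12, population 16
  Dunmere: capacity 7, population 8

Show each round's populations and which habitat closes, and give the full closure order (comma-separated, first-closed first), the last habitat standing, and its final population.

Round 1: Dunmere=8 Elkhorn=3 Greywater=16 Hollowpine=16 → close Hollowpine (overflow 9)
  16÷3 = 5 each, +1 to first 1
Round 2: Dunmere=14 Elkhorn=8 Greywater=21 → close Greywater (overflow 9)
  21÷2 = 10 each, +1 to first 1
Round 3: Dunmere=25 Elkhorn=18 → close Dunmere (overflow 18)
  25÷1 = 25 each, +1 to first 0

Closure order: Hollowpine, Greywater, Dunmere
Last habitat: Elkhorn with 43 animals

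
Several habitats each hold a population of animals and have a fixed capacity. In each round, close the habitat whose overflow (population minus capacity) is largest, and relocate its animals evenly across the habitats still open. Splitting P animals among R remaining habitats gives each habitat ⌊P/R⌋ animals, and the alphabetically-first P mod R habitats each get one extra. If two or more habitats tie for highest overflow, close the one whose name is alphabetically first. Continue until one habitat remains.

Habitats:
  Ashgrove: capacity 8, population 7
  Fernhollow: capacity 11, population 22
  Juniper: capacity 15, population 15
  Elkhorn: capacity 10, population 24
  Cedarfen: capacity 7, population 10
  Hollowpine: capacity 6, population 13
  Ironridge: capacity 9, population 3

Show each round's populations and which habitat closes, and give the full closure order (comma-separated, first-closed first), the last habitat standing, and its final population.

Closure order: Elkhorn, Fernhollow, Hollowpine, Cedarfen, Ashgrove, Juniper
Last habitat: Ironridge with 94 animals

Round 1: Ashgrove=7 Cedarfen=10 Elkhorn=24 Fernhollow=22 Hollowpine=13 Ironridge=3 Juniper=15 → close Elkhorn (overflow 14)
  24÷6 = 4 each, +1 to first 0
Round 2: Ashgrove=11 Cedarfen=14 Fernhollow=26 Hollowpine=17 Ironridge=7 Juniper=19 → close Fernhollow (overflow 15)
  26÷5 = 5 each, +1 to first 1
Round 3: Ashgrove=17 Cedarfen=19 Hollowpine=22 Ironridge=12 Juniper=24 → close Hollowpine (overflow 16)
  22÷4 = 5 each, +1 to first 2
Round 4: Ashgrove=23 Cedarfen=25 Ironridge=17 Juniper=29 → close Cedarfen (overflow 18)
  25÷3 = 8 each, +1 to first 1
Round 5: Ashgrove=32 Ironridge=25 Juniper=37 → close Ashgrove (overflow 24)
  32÷2 = 16 each, +1 to first 0
Round 6: Ironridge=41 Juniper=53 → close Juniper (overflow 38)
  53÷1 = 53 each, +1 to first 0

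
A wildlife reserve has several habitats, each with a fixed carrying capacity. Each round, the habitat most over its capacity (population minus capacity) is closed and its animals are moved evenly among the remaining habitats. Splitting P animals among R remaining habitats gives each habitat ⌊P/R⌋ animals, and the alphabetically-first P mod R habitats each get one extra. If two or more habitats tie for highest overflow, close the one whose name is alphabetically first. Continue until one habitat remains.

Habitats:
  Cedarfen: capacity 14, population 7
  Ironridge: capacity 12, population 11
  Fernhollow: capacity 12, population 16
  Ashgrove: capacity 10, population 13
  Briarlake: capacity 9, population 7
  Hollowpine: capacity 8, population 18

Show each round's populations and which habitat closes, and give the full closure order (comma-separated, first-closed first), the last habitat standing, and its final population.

Closure order: Hollowpine, Ashgrove, Fernhollow, Briarlake, Ironridge
Last habitat: Cedarfen with 72 animals

Round 1: Ashgrove=13 Briarlake=7 Cedarfen=7 Fernhollow=16 Hollowpine=18 Ironridge=11 → close Hollowpine (overflow 10)
  18÷5 = 3 each, +1 to first 3
Round 2: Ashgrove=17 Briarlake=11 Cedarfen=11 Fernhollow=19 Ironridge=14 → close Ashgrove (overflow 7)
  17÷4 = 4 each, +1 to first 1
Round 3: Briarlake=16 Cedarfen=15 Fernhollow=23 Ironridge=18 → close Fernhollow (overflow 11)
  23÷3 = 7 each, +1 to first 2
Round 4: Briarlake=24 Cedarfen=23 Ironridge=25 → close Briarlake (overflow 15)
  24÷2 = 12 each, +1 to first 0
Round 5: Cedarfen=35 Ironridge=37 → close Ironridge (overflow 25)
  37÷1 = 37 each, +1 to first 0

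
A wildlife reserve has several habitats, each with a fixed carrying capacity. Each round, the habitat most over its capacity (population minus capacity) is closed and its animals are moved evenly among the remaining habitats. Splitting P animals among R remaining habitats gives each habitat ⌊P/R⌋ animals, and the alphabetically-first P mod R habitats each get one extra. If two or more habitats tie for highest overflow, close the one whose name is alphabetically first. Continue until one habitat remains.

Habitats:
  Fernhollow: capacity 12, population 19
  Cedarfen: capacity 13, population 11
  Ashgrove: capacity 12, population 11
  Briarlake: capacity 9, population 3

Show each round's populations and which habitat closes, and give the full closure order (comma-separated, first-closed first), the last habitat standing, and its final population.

Round 1: Ashgrove=11 Briarlake=3 Cedarfen=11 Fernhollow=19 → close Fernhollow (overflow 7)
  19÷3 = 6 each, +1 to first 1
Round 2: Ashgrove=18 Briarlake=9 Cedarfen=17 → close Ashgrove (overflow 6)
  18÷2 = 9 each, +1 to first 0
Round 3: Briarlake=18 Cedarfen=26 → close Cedarfen (overflow 13)
  26÷1 = 26 each, +1 to first 0

Closure order: Fernhollow, Ashgrove, Cedarfen
Last habitat: Briarlake with 44 animals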